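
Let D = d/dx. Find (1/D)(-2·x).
- x^{2}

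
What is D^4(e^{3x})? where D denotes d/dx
81 e^{3 x}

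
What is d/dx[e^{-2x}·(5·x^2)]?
10 x \left(1 - x\right) e^{- 2 x}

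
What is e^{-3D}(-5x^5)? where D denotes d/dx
- 5 x^{5} + 75 x^{4} - 450 x^{3} + 1350 x^{2} - 2025 x + 1215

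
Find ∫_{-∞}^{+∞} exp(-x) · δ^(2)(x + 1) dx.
e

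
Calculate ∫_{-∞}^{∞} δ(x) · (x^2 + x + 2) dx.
2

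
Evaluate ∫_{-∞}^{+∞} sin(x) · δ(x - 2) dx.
\sin{\left(2 \right)}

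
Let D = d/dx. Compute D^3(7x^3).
42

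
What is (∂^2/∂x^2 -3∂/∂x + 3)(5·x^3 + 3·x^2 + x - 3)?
15 x^{3} - 36 x^{2} + 15 x - 6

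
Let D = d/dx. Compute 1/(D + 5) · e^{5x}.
\frac{e^{5 x}}{10}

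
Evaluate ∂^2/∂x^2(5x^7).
210 x^{5}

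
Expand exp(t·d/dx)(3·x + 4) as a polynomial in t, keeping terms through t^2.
3 t + 3 x + 4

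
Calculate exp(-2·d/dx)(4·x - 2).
4 x - 10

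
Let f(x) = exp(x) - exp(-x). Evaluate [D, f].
2 \cosh{\left(x \right)}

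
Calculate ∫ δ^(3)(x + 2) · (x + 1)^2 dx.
0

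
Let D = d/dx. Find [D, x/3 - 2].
\frac{1}{3}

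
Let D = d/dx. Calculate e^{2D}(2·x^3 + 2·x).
2 x^{3} + 12 x^{2} + 26 x + 20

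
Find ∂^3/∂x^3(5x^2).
0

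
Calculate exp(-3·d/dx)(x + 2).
x - 1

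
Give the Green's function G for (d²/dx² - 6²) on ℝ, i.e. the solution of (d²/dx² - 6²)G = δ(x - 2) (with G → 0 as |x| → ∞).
-\frac{e^{-6|x - 2|}}{12}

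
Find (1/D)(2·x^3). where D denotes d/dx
\frac{x^{4}}{2}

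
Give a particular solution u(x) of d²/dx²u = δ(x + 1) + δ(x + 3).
\frac{|x + 1|}{2} + \frac{|x + 3|}{2}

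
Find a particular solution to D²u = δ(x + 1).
\frac{|x + 1|}{2}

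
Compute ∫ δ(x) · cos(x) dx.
1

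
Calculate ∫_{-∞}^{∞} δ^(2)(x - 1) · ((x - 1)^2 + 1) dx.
2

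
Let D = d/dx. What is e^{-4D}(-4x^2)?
- 4 x^{2} + 32 x - 64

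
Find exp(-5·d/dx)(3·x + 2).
3 x - 13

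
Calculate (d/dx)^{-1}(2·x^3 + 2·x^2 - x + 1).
\frac{x^{4}}{2} + \frac{2 x^{3}}{3} - \frac{x^{2}}{2} + x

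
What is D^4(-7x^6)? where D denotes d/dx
- 2520 x^{2}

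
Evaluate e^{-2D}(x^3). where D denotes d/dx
x^{3} - 6 x^{2} + 12 x - 8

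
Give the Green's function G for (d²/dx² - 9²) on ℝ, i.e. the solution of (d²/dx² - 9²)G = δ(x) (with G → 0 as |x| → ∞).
-\frac{e^{-9|x|}}{18}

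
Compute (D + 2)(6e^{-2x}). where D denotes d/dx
0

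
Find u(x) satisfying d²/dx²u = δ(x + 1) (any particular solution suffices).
\frac{|x + 1|}{2}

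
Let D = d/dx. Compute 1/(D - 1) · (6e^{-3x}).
- \frac{3 e^{- 3 x}}{2}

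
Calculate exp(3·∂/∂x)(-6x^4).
- 6 x^{4} - 72 x^{3} - 324 x^{2} - 648 x - 486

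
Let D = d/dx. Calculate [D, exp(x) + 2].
e^{x}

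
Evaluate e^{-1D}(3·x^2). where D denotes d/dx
3 x^{2} - 6 x + 3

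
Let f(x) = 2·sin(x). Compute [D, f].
2 \cos{\left(x \right)}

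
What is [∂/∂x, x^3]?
3 x^{2}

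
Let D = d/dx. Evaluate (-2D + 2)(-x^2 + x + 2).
- 2 x^{2} + 6 x + 2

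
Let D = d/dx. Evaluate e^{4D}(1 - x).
- x - 3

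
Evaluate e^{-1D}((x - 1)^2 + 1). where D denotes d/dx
x^{2} - 4 x + 5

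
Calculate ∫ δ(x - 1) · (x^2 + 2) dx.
3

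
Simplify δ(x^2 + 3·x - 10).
\frac{\delta(x + 5) + \delta(x - 2)}{7}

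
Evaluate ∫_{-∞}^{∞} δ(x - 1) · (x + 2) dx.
3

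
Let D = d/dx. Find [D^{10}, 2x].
20D^{9}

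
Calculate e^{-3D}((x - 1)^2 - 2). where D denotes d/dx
x^{2} - 8 x + 14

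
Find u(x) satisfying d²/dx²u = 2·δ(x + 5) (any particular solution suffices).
|x + 5|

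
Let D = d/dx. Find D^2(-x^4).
- 12 x^{2}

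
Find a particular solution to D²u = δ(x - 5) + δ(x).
\frac{|x - 5|}{2} + \frac{|x|}{2}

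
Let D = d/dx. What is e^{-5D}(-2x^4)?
- 2 x^{4} + 40 x^{3} - 300 x^{2} + 1000 x - 1250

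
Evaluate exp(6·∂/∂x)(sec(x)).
\sec{\left(x + 6 \right)}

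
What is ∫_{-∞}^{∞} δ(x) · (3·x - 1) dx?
-1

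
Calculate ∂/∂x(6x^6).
36 x^{5}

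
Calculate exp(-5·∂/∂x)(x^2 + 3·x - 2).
x^{2} - 7 x + 8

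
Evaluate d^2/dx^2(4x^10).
360 x^{8}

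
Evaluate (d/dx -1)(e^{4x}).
3 e^{4 x}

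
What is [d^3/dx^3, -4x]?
-12\frac{d^{2}}{dx^{2}}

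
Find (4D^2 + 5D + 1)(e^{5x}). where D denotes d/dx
126 e^{5 x}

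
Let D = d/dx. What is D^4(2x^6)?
720 x^{2}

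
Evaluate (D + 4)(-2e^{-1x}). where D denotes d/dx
- 6 e^{- x}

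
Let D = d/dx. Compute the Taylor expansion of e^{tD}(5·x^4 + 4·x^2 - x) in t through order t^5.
5 t^{4} + 20 t^{3} x + t^{2} \left(30 x^{2} + 4\right) + t \left(20 x^{3} + 8 x - 1\right) + 5 x^{4} + 4 x^{2} - x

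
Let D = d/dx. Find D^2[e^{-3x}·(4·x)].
12 \left(3 x - 2\right) e^{- 3 x}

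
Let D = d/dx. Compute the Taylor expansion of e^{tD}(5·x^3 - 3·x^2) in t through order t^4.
5 t^{3} + t^{2} \left(15 x - 3\right) + 3 t x \left(5 x - 2\right) + 5 x^{3} - 3 x^{2}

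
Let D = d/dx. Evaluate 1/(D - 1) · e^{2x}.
e^{2 x}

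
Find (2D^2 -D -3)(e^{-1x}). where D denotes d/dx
0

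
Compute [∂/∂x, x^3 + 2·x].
3 x^{2} + 2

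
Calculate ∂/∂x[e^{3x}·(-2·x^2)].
2 x \left(- 3 x - 2\right) e^{3 x}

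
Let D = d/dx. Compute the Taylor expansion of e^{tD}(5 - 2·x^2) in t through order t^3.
- 2 t^{2} - 4 t x - 2 x^{2} + 5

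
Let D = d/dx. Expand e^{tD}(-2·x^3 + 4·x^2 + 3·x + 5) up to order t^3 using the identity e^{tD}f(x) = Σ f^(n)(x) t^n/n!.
- 2 t^{3} + t^{2} \left(4 - 6 x\right) + t \left(- 6 x^{2} + 8 x + 3\right) - 2 x^{3} + 4 x^{2} + 3 x + 5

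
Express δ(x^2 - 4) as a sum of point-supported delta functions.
\frac{\delta(x - 2) + \delta(x + 2)}{4}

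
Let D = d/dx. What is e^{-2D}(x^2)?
x^{2} - 4 x + 4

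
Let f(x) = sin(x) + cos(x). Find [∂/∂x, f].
- \sin{\left(x \right)} + \cos{\left(x \right)}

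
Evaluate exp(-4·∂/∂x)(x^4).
x^{4} - 16 x^{3} + 96 x^{2} - 256 x + 256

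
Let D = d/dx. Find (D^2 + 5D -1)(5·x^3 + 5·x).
- 5 x^{3} + 75 x^{2} + 25 x + 25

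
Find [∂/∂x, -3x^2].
- 6 x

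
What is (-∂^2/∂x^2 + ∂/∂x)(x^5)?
5 x^{3} \left(x - 4\right)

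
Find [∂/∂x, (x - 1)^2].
2 x - 2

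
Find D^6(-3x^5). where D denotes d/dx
0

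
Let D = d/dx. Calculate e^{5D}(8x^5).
8 x^{5} + 200 x^{4} + 2000 x^{3} + 10000 x^{2} + 25000 x + 25000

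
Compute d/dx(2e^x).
2 e^{x}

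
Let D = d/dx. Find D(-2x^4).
- 8 x^{3}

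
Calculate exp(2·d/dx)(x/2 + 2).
\frac{x}{2} + 3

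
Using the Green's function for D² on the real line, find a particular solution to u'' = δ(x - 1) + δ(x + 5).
\frac{|x - 1|}{2} + \frac{|x + 5|}{2}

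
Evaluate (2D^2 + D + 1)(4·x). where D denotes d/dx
4 x + 4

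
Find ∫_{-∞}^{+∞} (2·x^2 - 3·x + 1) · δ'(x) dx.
3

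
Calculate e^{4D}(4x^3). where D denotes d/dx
4 x^{3} + 48 x^{2} + 192 x + 256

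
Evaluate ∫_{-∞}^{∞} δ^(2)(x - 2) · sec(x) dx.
\left(1 + 2 \tan^{2}{\left(2 \right)}\right) \sec{\left(2 \right)}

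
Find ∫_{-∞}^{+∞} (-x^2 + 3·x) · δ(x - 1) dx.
2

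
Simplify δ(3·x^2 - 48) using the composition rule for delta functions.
\frac{\delta(x - 4) + \delta(x + 4)}{24}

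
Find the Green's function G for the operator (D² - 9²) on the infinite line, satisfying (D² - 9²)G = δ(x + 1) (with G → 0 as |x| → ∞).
-\frac{e^{-9|x + 1|}}{18}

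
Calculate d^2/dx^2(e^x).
e^{x}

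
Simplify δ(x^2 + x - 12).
\frac{\delta(x + 4) + \delta(x - 3)}{7}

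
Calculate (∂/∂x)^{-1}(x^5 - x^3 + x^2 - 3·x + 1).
\frac{x^{6}}{6} - \frac{x^{4}}{4} + \frac{x^{3}}{3} - \frac{3 x^{2}}{2} + x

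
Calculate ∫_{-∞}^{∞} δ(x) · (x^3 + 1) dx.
1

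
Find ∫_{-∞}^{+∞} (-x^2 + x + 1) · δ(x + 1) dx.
-1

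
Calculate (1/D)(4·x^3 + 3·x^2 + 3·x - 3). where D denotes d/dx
x^{4} + x^{3} + \frac{3 x^{2}}{2} - 3 x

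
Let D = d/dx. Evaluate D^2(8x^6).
240 x^{4}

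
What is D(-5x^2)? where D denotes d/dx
- 10 x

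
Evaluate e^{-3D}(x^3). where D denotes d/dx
x^{3} - 9 x^{2} + 27 x - 27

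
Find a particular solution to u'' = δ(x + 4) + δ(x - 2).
\frac{|x + 4|}{2} + \frac{|x - 2|}{2}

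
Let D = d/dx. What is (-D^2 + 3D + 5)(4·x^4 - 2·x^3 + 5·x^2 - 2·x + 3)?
20 x^{4} + 38 x^{3} - 41 x^{2} + 32 x - 1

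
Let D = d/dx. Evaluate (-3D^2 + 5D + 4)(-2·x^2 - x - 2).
- 8 x^{2} - 24 x - 1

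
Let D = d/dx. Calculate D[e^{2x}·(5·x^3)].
x^{2} \left(10 x + 15\right) e^{2 x}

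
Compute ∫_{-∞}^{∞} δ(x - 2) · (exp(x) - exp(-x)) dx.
2 \sinh{\left(2 \right)}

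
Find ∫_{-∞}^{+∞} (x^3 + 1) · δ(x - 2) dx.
9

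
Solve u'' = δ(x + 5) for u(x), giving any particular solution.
\frac{|x + 5|}{2}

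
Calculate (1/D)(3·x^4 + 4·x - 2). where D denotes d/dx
\frac{3 x^{5}}{5} + 2 x^{2} - 2 x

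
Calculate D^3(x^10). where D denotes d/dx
720 x^{7}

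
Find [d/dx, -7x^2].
- 14 x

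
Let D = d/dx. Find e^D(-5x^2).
- 5 x^{2} - 10 x - 5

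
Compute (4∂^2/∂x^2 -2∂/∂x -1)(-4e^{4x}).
- 220 e^{4 x}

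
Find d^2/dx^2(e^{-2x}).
4 e^{- 2 x}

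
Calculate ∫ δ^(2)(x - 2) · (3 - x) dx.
0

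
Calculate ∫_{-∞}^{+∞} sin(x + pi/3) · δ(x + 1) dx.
\cos{\left(\frac{\pi}{6} + 1 \right)}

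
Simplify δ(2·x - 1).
\frac{\delta(x - 1/2)}{2}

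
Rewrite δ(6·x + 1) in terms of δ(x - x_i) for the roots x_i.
\frac{\delta(x + 1/6)}{6}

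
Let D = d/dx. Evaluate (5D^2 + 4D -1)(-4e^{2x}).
- 108 e^{2 x}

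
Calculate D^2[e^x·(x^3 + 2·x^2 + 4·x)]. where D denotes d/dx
\left(x^{3} + 8 x^{2} + 18 x + 12\right) e^{x}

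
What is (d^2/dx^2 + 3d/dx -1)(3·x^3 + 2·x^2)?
- 3 x^{3} + 25 x^{2} + 30 x + 4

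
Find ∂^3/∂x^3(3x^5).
180 x^{2}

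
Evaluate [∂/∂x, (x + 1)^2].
2 x + 2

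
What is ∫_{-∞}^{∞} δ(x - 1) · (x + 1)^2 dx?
4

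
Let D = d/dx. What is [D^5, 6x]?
30D^{4}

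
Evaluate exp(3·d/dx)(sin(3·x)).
\sin{\left(3 x + 9 \right)}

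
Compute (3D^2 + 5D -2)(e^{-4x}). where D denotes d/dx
26 e^{- 4 x}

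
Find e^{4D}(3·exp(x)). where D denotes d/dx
3 e^{x + 4}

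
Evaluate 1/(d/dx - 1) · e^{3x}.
\frac{e^{3 x}}{2}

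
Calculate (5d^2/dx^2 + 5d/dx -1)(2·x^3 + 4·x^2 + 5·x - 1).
- 2 x^{3} + 26 x^{2} + 95 x + 66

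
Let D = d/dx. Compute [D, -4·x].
-4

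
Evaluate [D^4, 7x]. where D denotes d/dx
28D^{3}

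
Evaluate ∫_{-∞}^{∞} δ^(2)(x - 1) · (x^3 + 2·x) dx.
6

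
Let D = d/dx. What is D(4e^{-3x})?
- 12 e^{- 3 x}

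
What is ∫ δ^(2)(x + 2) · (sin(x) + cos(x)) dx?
- \cos{\left(2 \right)} + \sin{\left(2 \right)}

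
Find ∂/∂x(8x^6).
48 x^{5}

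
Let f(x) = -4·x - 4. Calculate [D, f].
-4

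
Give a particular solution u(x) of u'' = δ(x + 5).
\frac{|x + 5|}{2}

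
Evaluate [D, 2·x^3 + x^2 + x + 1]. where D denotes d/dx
6 x^{2} + 2 x + 1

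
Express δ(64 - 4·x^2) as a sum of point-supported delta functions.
\frac{\delta(x - 4) + \delta(x + 4)}{32}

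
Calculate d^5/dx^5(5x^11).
277200 x^{6}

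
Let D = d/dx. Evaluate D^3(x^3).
6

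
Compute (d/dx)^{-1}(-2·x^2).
- \frac{2 x^{3}}{3}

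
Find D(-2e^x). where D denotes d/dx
- 2 e^{x}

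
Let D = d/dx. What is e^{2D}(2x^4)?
2 x^{4} + 16 x^{3} + 48 x^{2} + 64 x + 32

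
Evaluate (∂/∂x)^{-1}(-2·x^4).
- \frac{2 x^{5}}{5}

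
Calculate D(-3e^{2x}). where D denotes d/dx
- 6 e^{2 x}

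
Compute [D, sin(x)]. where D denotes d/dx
\cos{\left(x \right)}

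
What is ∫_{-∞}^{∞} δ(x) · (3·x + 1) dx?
1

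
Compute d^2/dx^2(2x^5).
40 x^{3}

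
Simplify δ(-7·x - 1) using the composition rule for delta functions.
\frac{\delta(x + 1/7)}{7}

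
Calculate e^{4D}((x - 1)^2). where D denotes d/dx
x^{2} + 6 x + 9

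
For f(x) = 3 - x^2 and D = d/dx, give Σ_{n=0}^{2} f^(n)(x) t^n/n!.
- t^{2} - 2 t x - x^{2} + 3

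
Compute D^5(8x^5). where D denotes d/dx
960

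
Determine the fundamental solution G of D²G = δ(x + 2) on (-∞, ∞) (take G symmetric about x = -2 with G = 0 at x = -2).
\frac{|x + 2|}{2}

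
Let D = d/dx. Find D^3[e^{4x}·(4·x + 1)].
256 \left(x + 1\right) e^{4 x}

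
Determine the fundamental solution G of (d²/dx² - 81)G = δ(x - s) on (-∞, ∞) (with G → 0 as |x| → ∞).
-\frac{e^{-9|x-s|}}{18}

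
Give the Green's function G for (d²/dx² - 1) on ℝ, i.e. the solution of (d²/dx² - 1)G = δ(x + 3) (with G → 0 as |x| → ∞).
-\frac{e^{-|x + 3|}}{2}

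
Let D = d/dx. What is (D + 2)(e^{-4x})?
- 2 e^{- 4 x}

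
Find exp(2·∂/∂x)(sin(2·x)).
\sin{\left(2 x + 4 \right)}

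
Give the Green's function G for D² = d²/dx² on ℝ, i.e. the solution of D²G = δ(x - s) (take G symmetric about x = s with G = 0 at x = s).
\frac{|x - s|}{2}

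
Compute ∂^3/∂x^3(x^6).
120 x^{3}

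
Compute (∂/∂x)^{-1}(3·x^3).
\frac{3 x^{4}}{4}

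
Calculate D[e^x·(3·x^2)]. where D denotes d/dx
3 x \left(x + 2\right) e^{x}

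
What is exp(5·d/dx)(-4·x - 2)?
- 4 x - 22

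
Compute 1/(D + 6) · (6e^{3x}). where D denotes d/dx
\frac{2 e^{3 x}}{3}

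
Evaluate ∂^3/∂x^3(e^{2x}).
8 e^{2 x}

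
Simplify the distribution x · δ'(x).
-\delta(x)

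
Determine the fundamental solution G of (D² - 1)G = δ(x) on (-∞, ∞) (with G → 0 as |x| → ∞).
-\frac{e^{-|x|}}{2}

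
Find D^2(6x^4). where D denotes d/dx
72 x^{2}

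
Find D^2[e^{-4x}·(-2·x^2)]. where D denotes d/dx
4 \left(- 8 x^{2} + 8 x - 1\right) e^{- 4 x}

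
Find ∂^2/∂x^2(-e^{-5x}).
- 25 e^{- 5 x}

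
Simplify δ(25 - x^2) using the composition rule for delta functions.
\frac{\delta(x - 5) + \delta(x + 5)}{10}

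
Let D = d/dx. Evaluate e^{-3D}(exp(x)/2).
\frac{e^{x - 3}}{2}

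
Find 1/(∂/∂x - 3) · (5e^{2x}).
- 5 e^{2 x}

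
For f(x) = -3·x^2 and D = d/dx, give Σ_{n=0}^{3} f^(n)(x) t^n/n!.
- 3 t^{2} - 6 t x - 3 x^{2}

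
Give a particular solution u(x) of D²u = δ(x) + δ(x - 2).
\frac{|x|}{2} + \frac{|x - 2|}{2}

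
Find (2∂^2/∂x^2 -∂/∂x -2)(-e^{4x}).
- 26 e^{4 x}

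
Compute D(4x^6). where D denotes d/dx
24 x^{5}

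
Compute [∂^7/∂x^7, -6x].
-42\frac{d^{6}}{dx^{6}}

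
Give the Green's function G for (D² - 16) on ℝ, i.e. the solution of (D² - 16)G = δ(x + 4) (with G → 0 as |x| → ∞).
-\frac{e^{-4|x + 4|}}{8}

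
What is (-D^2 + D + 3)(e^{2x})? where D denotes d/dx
e^{2 x}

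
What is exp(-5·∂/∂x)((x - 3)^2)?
x^{2} - 16 x + 64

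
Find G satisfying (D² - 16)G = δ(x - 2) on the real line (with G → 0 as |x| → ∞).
-\frac{e^{-4|x - 2|}}{8}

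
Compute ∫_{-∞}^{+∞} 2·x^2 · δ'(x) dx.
0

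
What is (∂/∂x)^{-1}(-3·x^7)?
- \frac{3 x^{8}}{8}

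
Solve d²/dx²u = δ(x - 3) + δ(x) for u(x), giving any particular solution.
\frac{|x - 3|}{2} + \frac{|x|}{2}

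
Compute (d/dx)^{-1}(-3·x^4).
- \frac{3 x^{5}}{5}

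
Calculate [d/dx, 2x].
2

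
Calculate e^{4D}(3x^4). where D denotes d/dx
3 x^{4} + 48 x^{3} + 288 x^{2} + 768 x + 768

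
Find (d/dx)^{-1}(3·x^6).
\frac{3 x^{7}}{7}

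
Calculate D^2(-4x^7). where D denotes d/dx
- 168 x^{5}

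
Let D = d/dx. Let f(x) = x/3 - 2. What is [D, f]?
\frac{1}{3}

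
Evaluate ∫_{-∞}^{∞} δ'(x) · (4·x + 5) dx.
-4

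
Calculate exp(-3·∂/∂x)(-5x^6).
- 5 x^{6} + 90 x^{5} - 675 x^{4} + 2700 x^{3} - 6075 x^{2} + 7290 x - 3645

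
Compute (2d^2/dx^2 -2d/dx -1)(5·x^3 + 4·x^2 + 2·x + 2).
- 5 x^{3} - 34 x^{2} + 42 x + 10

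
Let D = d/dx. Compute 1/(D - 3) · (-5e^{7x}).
- \frac{5 e^{7 x}}{4}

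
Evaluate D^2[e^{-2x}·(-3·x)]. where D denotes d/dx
12 \left(1 - x\right) e^{- 2 x}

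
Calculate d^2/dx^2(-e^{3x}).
- 9 e^{3 x}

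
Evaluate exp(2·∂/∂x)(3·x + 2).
3 x + 8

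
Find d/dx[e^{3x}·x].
\left(3 x + 1\right) e^{3 x}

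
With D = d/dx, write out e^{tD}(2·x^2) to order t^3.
2 t^{2} + 4 t x + 2 x^{2}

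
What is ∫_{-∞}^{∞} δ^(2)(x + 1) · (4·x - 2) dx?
0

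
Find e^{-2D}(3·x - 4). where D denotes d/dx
3 x - 10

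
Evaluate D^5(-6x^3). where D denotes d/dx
0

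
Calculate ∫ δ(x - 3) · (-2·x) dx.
-6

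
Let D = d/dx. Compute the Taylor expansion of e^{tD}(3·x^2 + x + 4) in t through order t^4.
3 t^{2} + t \left(6 x + 1\right) + 3 x^{2} + x + 4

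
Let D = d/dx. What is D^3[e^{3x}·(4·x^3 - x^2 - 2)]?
\left(108 x^{3} + 297 x^{2} + 162 x - 48\right) e^{3 x}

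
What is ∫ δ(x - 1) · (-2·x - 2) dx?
-4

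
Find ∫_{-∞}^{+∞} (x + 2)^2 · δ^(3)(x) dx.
0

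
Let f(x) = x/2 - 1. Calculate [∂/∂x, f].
\frac{1}{2}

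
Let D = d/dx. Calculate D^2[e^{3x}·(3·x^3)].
9 x \left(3 x^{2} + 6 x + 2\right) e^{3 x}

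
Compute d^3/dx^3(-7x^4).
- 168 x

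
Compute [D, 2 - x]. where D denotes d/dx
-1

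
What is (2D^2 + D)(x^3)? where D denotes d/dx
3 x \left(x + 4\right)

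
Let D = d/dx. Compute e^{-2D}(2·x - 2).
2 x - 6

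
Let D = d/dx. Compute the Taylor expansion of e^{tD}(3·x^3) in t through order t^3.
3 t^{3} + 9 t^{2} x + 9 t x^{2} + 3 x^{3}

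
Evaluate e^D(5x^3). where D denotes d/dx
5 x^{3} + 15 x^{2} + 15 x + 5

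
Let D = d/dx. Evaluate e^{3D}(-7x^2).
- 7 x^{2} - 42 x - 63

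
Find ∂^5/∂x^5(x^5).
120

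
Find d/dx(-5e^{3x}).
- 15 e^{3 x}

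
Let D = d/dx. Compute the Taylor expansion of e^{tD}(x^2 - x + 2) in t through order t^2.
t^{2} + t \left(2 x - 1\right) + x^{2} - x + 2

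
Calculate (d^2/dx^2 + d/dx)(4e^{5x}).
120 e^{5 x}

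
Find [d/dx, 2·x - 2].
2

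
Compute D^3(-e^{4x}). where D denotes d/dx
- 64 e^{4 x}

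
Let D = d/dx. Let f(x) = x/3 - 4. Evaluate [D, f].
\frac{1}{3}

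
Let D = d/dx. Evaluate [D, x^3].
3 x^{2}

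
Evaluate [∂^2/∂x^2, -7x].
-14\frac{d}{dx}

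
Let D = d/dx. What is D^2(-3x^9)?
- 216 x^{7}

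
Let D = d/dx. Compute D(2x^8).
16 x^{7}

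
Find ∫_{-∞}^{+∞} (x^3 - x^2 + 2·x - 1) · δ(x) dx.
-1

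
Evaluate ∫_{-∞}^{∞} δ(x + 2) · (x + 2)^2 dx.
0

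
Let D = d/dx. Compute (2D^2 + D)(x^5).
5 x^{3} \left(x + 8\right)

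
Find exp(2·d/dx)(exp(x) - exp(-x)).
2 \sinh{\left(x + 2 \right)}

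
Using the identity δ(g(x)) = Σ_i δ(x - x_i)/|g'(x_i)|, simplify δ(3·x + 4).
\frac{\delta(x + 4/3)}{3}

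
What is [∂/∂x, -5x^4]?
- 20 x^{3}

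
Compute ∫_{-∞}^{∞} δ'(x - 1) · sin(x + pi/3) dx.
- \cos{\left(1 + \frac{\pi}{3} \right)}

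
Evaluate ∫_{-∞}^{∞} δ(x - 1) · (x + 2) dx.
3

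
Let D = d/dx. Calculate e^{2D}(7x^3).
7 x^{3} + 42 x^{2} + 84 x + 56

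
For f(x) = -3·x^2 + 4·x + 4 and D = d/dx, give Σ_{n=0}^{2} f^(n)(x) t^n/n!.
- 3 t^{2} - 2 t \left(3 x - 2\right) - 3 x^{2} + 4 x + 4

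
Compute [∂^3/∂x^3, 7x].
21\frac{d^{2}}{dx^{2}}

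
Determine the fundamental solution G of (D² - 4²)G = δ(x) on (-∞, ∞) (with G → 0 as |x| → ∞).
-\frac{e^{-4|x|}}{8}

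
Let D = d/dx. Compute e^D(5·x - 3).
5 x + 2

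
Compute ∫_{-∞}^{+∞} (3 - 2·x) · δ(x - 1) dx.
1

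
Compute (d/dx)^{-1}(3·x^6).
\frac{3 x^{7}}{7}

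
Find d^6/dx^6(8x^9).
483840 x^{3}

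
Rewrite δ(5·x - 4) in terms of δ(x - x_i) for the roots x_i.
\frac{\delta(x - 4/5)}{5}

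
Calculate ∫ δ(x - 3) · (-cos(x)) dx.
- \cos{\left(3 \right)}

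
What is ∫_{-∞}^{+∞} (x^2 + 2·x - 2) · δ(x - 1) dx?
1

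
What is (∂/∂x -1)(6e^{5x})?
24 e^{5 x}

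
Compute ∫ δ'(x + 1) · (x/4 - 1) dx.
- \frac{1}{4}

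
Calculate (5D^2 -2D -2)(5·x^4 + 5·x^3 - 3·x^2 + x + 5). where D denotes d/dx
- 10 x^{4} - 50 x^{3} + 276 x^{2} + 160 x - 42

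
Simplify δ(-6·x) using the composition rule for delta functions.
\frac{\delta(x)}{6}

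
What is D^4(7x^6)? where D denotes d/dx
2520 x^{2}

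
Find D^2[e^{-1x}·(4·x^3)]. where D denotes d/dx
4 x \left(x^{2} - 6 x + 6\right) e^{- x}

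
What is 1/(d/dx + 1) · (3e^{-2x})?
- 3 e^{- 2 x}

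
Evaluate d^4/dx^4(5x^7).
4200 x^{3}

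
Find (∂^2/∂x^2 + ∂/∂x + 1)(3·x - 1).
3 x + 2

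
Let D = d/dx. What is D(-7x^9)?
- 63 x^{8}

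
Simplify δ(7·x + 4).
\frac{\delta(x + 4/7)}{7}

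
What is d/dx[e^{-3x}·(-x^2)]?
x \left(3 x - 2\right) e^{- 3 x}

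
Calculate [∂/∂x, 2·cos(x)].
- 2 \sin{\left(x \right)}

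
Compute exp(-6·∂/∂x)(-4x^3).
- 4 x^{3} + 72 x^{2} - 432 x + 864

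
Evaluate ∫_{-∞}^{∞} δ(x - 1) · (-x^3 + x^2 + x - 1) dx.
0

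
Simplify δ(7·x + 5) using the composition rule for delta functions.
\frac{\delta(x + 5/7)}{7}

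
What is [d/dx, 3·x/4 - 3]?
\frac{3}{4}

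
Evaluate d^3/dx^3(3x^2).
0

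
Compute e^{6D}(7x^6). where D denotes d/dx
7 x^{6} + 252 x^{5} + 3780 x^{4} + 30240 x^{3} + 136080 x^{2} + 326592 x + 326592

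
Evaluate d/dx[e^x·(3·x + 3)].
3 \left(x + 2\right) e^{x}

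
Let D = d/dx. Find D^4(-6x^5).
- 720 x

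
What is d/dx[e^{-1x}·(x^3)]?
x^{2} \left(3 - x\right) e^{- x}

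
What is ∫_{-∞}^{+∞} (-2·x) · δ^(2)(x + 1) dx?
0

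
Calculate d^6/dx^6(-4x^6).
-2880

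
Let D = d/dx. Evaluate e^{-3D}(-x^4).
- x^{4} + 12 x^{3} - 54 x^{2} + 108 x - 81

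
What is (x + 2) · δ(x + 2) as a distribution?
0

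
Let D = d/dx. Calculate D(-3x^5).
- 15 x^{4}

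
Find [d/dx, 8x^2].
16 x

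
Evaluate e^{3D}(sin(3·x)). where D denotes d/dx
\sin{\left(3 x + 9 \right)}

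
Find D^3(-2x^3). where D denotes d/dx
-12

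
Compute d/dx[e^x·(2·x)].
2 \left(x + 1\right) e^{x}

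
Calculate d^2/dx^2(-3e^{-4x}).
- 48 e^{- 4 x}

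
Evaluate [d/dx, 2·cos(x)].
- 2 \sin{\left(x \right)}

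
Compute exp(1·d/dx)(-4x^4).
- 4 x^{4} - 16 x^{3} - 24 x^{2} - 16 x - 4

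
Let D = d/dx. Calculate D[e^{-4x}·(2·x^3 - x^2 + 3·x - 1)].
\left(- 8 x^{3} + 10 x^{2} - 14 x + 7\right) e^{- 4 x}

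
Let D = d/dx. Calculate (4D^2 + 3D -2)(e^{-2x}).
8 e^{- 2 x}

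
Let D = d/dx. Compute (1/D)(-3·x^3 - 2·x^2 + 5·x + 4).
- \frac{3 x^{4}}{4} - \frac{2 x^{3}}{3} + \frac{5 x^{2}}{2} + 4 x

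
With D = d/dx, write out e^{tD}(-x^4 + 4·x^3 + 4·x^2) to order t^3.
t^{3} \left(4 - 4 x\right) + t^{2} \left(- 6 x^{2} + 12 x + 4\right) + 4 t x \left(- x^{2} + 3 x + 2\right) - x^{4} + 4 x^{3} + 4 x^{2}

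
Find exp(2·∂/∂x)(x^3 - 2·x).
x^{3} + 6 x^{2} + 10 x + 4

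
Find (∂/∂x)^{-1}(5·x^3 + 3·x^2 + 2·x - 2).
\frac{5 x^{4}}{4} + x^{3} + x^{2} - 2 x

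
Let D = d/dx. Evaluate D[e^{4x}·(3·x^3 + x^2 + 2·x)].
\left(12 x^{3} + 13 x^{2} + 10 x + 2\right) e^{4 x}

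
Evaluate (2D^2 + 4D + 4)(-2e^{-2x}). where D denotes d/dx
- 8 e^{- 2 x}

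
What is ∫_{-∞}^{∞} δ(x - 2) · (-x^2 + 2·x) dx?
0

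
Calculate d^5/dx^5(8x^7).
20160 x^{2}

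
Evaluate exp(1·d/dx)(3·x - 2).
3 x + 1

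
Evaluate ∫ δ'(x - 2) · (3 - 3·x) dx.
3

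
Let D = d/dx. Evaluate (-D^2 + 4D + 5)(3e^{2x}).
27 e^{2 x}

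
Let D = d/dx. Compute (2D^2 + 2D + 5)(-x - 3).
- 5 x - 17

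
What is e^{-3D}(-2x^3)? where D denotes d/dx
- 2 x^{3} + 18 x^{2} - 54 x + 54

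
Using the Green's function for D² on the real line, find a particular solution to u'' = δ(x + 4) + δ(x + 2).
\frac{|x + 4|}{2} + \frac{|x + 2|}{2}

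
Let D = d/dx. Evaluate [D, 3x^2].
6 x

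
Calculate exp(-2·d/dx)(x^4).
x^{4} - 8 x^{3} + 24 x^{2} - 32 x + 16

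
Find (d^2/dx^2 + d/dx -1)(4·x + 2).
2 - 4 x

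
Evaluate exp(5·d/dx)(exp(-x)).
e^{- x - 5}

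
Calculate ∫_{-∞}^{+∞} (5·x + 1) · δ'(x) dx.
-5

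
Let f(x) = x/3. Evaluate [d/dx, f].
\frac{1}{3}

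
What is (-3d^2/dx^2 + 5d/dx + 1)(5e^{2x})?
- 5 e^{2 x}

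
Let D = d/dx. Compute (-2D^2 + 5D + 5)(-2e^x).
- 16 e^{x}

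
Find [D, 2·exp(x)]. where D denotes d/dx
2 e^{x}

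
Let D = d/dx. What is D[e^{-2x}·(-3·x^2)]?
6 x \left(x - 1\right) e^{- 2 x}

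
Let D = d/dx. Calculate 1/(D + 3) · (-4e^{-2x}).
- 4 e^{- 2 x}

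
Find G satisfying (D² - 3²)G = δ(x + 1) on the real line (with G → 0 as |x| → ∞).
-\frac{e^{-3|x + 1|}}{6}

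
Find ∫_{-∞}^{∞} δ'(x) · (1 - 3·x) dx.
3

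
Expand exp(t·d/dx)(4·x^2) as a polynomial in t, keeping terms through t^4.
4 t^{2} + 8 t x + 4 x^{2}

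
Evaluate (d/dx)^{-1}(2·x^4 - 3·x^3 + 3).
\frac{2 x^{5}}{5} - \frac{3 x^{4}}{4} + 3 x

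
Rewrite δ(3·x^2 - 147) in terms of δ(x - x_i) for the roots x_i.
\frac{\delta(x - 7) + \delta(x + 7)}{42}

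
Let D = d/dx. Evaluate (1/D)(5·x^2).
\frac{5 x^{3}}{3}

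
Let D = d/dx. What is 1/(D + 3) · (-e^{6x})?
- \frac{e^{6 x}}{9}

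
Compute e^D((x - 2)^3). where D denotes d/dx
x^{3} - 3 x^{2} + 3 x - 1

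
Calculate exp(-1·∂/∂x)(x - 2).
x - 3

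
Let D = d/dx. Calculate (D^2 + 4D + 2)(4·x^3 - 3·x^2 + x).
8 x^{3} + 42 x^{2} + 2 x - 2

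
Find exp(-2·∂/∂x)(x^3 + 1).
x^{3} - 6 x^{2} + 12 x - 7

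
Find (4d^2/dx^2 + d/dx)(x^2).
2 x + 8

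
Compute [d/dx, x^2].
2 x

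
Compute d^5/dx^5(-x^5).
-120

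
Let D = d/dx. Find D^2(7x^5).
140 x^{3}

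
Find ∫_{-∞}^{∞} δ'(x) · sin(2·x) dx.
-2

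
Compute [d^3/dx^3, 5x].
15\frac{d^{2}}{dx^{2}}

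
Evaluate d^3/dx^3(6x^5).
360 x^{2}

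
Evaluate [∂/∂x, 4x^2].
8 x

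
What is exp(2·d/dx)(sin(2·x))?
\sin{\left(2 x + 4 \right)}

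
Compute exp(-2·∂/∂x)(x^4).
x^{4} - 8 x^{3} + 24 x^{2} - 32 x + 16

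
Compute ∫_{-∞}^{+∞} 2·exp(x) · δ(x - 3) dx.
2 e^{3}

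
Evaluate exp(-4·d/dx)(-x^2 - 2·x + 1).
- x^{2} + 6 x - 7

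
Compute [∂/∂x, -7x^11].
- 77 x^{10}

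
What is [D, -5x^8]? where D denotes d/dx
- 40 x^{7}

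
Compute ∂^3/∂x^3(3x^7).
630 x^{4}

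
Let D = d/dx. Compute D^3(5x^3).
30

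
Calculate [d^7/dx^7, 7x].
49\frac{d^{6}}{dx^{6}}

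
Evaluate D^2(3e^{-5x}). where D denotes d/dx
75 e^{- 5 x}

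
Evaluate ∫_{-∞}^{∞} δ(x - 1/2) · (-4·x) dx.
-2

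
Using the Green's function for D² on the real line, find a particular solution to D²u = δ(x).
\frac{|x|}{2}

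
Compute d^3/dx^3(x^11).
990 x^{8}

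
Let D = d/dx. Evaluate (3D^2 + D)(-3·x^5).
15 x^{3} \left(- x - 12\right)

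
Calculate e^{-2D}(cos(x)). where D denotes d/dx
\cos{\left(x - 2 \right)}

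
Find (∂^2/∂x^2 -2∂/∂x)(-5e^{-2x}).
- 40 e^{- 2 x}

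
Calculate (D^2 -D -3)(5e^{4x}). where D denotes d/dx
45 e^{4 x}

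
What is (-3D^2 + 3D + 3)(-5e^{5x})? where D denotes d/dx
285 e^{5 x}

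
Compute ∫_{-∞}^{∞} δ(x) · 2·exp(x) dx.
2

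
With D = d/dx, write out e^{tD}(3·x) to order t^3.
3 t + 3 x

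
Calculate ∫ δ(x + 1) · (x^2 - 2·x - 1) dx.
2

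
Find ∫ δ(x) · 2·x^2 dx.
0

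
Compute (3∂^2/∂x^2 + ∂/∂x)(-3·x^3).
9 x \left(- x - 6\right)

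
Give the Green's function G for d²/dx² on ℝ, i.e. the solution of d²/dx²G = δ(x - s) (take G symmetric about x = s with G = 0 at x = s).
\frac{|x - s|}{2}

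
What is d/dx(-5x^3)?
- 15 x^{2}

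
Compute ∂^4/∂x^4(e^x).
e^{x}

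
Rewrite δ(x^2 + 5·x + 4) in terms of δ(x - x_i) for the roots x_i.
\frac{\delta(x + 4) + \delta(x + 1)}{3}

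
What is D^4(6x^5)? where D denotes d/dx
720 x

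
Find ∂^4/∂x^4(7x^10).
35280 x^{6}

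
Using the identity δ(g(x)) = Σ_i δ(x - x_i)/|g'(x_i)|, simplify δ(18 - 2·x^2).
\frac{\delta(x - 3) + \delta(x + 3)}{12}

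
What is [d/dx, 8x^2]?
16 x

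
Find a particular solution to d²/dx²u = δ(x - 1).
\frac{|x - 1|}{2}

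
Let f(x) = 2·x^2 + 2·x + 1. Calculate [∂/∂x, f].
4 x + 2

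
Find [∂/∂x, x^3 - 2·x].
3 x^{2} - 2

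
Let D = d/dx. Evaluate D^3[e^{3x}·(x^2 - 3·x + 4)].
\left(27 x^{2} - 27 x + 45\right) e^{3 x}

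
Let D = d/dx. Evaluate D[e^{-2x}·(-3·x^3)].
x^{2} \left(6 x - 9\right) e^{- 2 x}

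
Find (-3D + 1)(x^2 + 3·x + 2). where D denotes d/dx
x^{2} - 3 x - 7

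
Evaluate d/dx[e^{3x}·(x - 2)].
\left(3 x - 5\right) e^{3 x}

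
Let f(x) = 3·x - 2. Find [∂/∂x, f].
3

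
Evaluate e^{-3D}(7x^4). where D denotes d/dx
7 x^{4} - 84 x^{3} + 378 x^{2} - 756 x + 567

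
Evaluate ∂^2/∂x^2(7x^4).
84 x^{2}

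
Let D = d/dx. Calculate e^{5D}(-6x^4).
- 6 x^{4} - 120 x^{3} - 900 x^{2} - 3000 x - 3750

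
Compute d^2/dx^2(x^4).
12 x^{2}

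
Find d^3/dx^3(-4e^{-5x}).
500 e^{- 5 x}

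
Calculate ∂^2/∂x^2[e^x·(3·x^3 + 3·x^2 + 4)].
\left(3 x^{3} + 21 x^{2} + 30 x + 10\right) e^{x}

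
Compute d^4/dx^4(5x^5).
600 x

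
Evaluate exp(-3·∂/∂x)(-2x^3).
- 2 x^{3} + 18 x^{2} - 54 x + 54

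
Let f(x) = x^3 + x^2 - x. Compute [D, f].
3 x^{2} + 2 x - 1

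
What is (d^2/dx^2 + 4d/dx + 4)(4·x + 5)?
16 x + 36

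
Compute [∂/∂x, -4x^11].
- 44 x^{10}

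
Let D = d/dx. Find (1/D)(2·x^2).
\frac{2 x^{3}}{3}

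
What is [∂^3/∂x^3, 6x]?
18\frac{d^{2}}{dx^{2}}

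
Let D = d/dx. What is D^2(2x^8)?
112 x^{6}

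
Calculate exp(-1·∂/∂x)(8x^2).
8 x^{2} - 16 x + 8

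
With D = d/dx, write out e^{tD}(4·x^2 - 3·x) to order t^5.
4 t^{2} + t \left(8 x - 3\right) + 4 x^{2} - 3 x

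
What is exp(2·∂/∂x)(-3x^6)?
- 3 x^{6} - 36 x^{5} - 180 x^{4} - 480 x^{3} - 720 x^{2} - 576 x - 192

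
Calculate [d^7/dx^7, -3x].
-21\frac{d^{6}}{dx^{6}}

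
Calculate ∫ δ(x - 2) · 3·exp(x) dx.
3 e^{2}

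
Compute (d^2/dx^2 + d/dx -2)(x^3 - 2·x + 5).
- 2 x^{3} + 3 x^{2} + 10 x - 12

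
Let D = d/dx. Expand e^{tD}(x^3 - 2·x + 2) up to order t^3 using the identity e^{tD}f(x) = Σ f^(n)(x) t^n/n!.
t^{3} + 3 t^{2} x + t \left(3 x^{2} - 2\right) + x^{3} - 2 x + 2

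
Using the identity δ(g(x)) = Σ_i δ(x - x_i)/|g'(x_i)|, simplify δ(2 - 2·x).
\frac{\delta(x - 1)}{2}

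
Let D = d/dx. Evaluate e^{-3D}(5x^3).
5 x^{3} - 45 x^{2} + 135 x - 135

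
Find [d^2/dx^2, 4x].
8\frac{d}{dx}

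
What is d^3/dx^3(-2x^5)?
- 120 x^{2}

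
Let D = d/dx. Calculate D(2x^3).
6 x^{2}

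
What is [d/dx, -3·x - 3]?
-3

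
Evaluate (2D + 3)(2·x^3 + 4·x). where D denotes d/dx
6 x^{3} + 12 x^{2} + 12 x + 8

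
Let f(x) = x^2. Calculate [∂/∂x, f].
2 x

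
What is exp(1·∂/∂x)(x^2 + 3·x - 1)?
x^{2} + 5 x + 3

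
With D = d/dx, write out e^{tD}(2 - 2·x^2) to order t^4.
- 2 t^{2} - 4 t x - 2 x^{2} + 2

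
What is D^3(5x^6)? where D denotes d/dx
600 x^{3}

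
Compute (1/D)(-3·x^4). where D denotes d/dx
- \frac{3 x^{5}}{5}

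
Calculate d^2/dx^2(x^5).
20 x^{3}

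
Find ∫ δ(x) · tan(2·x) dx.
0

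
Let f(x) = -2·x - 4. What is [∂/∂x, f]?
-2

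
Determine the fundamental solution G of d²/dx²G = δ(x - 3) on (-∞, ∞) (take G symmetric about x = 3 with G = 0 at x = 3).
\frac{|x - 3|}{2}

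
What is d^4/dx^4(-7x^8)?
- 11760 x^{4}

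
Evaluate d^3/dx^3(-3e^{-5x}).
375 e^{- 5 x}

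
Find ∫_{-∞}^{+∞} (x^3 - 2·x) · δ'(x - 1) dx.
-1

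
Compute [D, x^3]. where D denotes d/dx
3 x^{2}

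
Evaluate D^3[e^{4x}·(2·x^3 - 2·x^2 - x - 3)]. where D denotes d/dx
\left(128 x^{3} + 160 x^{2} - 112 x - 276\right) e^{4 x}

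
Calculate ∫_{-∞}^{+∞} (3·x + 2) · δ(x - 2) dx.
8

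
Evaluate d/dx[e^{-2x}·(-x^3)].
x^{2} \left(2 x - 3\right) e^{- 2 x}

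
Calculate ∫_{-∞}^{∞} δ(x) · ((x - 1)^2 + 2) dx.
3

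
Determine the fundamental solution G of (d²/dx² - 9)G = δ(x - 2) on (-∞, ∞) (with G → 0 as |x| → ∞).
-\frac{e^{-3|x - 2|}}{6}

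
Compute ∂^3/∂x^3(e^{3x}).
27 e^{3 x}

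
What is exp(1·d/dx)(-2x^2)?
- 2 x^{2} - 4 x - 2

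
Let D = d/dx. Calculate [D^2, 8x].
16D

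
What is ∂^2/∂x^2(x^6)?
30 x^{4}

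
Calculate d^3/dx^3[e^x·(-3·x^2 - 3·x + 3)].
3 \left(- x^{2} - 7 x - 8\right) e^{x}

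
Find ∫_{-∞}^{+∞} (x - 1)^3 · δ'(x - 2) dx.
-3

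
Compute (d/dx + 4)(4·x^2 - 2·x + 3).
16 x^{2} + 10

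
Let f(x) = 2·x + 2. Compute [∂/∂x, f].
2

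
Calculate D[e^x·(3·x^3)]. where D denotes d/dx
3 x^{2} \left(x + 3\right) e^{x}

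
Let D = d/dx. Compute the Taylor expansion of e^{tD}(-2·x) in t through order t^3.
- 2 t - 2 x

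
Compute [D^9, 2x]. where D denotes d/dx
18D^{8}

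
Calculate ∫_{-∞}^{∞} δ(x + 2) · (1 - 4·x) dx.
9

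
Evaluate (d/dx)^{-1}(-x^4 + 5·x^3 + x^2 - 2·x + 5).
- \frac{x^{5}}{5} + \frac{5 x^{4}}{4} + \frac{x^{3}}{3} - x^{2} + 5 x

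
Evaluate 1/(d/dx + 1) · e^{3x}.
\frac{e^{3 x}}{4}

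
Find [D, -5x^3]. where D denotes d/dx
- 15 x^{2}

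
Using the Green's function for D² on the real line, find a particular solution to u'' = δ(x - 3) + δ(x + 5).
\frac{|x - 3|}{2} + \frac{|x + 5|}{2}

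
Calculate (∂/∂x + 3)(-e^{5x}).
- 8 e^{5 x}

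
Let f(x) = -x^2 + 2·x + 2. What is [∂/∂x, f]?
2 - 2 x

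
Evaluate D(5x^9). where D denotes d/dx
45 x^{8}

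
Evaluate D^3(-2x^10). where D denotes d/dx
- 1440 x^{7}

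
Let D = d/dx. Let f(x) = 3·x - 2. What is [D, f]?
3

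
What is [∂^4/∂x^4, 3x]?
12\frac{d^{3}}{dx^{3}}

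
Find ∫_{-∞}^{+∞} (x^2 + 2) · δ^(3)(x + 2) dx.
0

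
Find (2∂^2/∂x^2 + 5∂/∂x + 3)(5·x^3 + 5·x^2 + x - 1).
15 x^{3} + 90 x^{2} + 113 x + 22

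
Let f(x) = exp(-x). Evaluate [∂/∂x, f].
- e^{- x}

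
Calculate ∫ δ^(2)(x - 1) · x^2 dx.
2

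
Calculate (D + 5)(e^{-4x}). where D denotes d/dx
e^{- 4 x}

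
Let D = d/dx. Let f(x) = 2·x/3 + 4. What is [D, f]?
\frac{2}{3}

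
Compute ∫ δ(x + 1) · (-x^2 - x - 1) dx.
-1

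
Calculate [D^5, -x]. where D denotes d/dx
-5D^{4}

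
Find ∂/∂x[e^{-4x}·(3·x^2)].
6 x \left(1 - 2 x\right) e^{- 4 x}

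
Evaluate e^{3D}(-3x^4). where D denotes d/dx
- 3 x^{4} - 36 x^{3} - 162 x^{2} - 324 x - 243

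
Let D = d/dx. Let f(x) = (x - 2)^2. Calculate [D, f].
2 x - 4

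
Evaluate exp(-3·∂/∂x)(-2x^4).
- 2 x^{4} + 24 x^{3} - 108 x^{2} + 216 x - 162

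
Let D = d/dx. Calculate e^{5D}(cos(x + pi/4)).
\cos{\left(x + \frac{\pi}{4} + 5 \right)}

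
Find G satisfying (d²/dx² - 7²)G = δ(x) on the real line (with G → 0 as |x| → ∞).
-\frac{e^{-7|x|}}{14}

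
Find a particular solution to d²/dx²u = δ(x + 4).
\frac{|x + 4|}{2}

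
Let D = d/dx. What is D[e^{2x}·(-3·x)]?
\left(- 6 x - 3\right) e^{2 x}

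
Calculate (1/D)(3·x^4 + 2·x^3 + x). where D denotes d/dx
\frac{3 x^{5}}{5} + \frac{x^{4}}{2} + \frac{x^{2}}{2}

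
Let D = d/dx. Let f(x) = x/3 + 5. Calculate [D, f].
\frac{1}{3}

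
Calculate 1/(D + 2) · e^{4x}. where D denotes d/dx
\frac{e^{4 x}}{6}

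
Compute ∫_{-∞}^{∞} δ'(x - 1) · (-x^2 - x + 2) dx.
3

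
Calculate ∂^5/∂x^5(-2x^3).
0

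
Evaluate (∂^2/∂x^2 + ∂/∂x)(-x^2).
- 2 x - 2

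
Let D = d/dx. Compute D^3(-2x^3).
-12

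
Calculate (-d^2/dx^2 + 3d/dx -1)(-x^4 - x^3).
x \left(x^{3} - 11 x^{2} + 3 x + 6\right)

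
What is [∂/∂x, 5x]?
5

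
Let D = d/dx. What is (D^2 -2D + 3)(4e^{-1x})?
24 e^{- x}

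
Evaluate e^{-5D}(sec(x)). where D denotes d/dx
\sec{\left(x - 5 \right)}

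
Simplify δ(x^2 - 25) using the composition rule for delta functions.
\frac{\delta(x - 5) + \delta(x + 5)}{10}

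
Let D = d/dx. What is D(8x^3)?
24 x^{2}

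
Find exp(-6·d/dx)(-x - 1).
5 - x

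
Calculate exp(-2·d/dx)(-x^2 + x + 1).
- x^{2} + 5 x - 5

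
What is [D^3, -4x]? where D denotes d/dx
-12D^{2}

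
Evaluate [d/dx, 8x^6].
48 x^{5}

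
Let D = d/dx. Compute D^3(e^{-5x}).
- 125 e^{- 5 x}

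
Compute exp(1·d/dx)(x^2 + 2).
x^{2} + 2 x + 3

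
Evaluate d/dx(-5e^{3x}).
- 15 e^{3 x}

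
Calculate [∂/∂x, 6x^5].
30 x^{4}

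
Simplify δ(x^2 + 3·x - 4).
\frac{\delta(x + 4) + \delta(x - 1)}{5}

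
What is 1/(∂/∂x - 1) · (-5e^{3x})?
- \frac{5 e^{3 x}}{2}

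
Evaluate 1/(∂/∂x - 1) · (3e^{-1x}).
- \frac{3 e^{- x}}{2}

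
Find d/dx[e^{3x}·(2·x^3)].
6 x^{2} \left(x + 1\right) e^{3 x}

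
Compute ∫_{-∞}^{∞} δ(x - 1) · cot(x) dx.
\cot{\left(1 \right)}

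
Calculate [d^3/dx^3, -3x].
-9\frac{d^{2}}{dx^{2}}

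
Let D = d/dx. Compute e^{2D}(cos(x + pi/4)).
\cos{\left(x + \frac{\pi}{4} + 2 \right)}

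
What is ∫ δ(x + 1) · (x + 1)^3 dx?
0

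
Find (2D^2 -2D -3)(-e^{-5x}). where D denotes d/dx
- 57 e^{- 5 x}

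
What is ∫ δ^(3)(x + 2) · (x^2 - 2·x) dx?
0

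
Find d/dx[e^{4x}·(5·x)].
\left(20 x + 5\right) e^{4 x}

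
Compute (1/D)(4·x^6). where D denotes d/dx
\frac{4 x^{7}}{7}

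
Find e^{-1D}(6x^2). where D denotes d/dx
6 x^{2} - 12 x + 6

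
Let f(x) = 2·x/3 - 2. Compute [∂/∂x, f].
\frac{2}{3}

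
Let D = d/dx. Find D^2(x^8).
56 x^{6}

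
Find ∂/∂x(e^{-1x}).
- e^{- x}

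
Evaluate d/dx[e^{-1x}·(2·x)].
2 \left(1 - x\right) e^{- x}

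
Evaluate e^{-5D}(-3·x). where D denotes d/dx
15 - 3 x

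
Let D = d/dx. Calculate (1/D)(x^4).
\frac{x^{5}}{5}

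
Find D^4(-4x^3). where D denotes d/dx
0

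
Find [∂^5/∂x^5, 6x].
30\frac{d^{4}}{dx^{4}}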